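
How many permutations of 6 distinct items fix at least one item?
Complement of the derangements. !6 = Σ_{j=0}^{6} (-1)^j·6!/j! = 720 - 720 + 360 - 120 + 30 - 6 + 1 = 265. 6! - !6 = 720 - 265 = 455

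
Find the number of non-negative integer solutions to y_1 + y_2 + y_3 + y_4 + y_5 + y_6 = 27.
C(27+6-1, 6-1) = C(32, 5) = 201376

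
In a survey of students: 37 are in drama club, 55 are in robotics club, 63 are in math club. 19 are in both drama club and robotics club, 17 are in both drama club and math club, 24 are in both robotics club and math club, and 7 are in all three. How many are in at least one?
|A∪B∪C| = 37+55+63-19-17-24+7 = 102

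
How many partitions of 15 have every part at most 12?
Let r_j(i) = number of partitions of i into parts ≤ j, for i = 0..15. r_1(i) = 1 for all i; r_j(i) = r_{j-1}(i) + r_j(i-j). Rows j = 2..12: ≤2: 1 1 2 2 3 3 4 4 5 5 6 6 7 7 8 8; ≤3: 1 1 2 3 4 5 7 8 10 12 14 16 19 21 24 27; ≤4: 1 1 2 3 5 6 9 11 15 18 23 27 34 39 47 54; ≤5: 1 1 2 3 5 7 10 13 18 23 30 37 47 57 70 84; ≤6: 1 1 2 3 5 7 11 14 20 26 35 44 58 71 90 110; ≤7: 1 1 2 3 5 7 11 15 21 28 38 49 65 82 105 131; ≤8: 1 1 2 3 5 7 11 15 22 29 40 52 70 89 116 146; ≤9: 1 1 2 3 5 7 11 15 22 30 41 54 73 94 123 157; ≤10: 1 1 2 3 5 7 11 15 22 30 42 55 75 97 128 164; ≤11: 1 1 2 3 5 7 11 15 22 30 42 56 76 99 131 169; ≤12: 1 1 2 3 5 7 11 15 22 30 42 56 77 100 133 172. r_12(15) = 172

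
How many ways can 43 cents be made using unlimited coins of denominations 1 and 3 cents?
Coefficient of x^43 in 1/(1-x^1) · 1/(1-x^3). Use j coins of 3 for j = 0..⌊43/3⌋ = 14, the rest in 1s: 14 + 1 = 15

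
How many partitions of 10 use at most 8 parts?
By conjugation, equals partitions of 10 into parts ≤ 8. Let r_j(i) = number of partitions of i into parts ≤ j, for i = 0..10. r_1(i) = 1 for all i; r_j(i) = r_{j-1}(i) + r_j(i-j). Rows j = 2..8: ≤2: 1 1 2 2 3 3 4 4 5 5 6; ≤3: 1 1 2 3 4 5 7 8 10 12 14; ≤4: 1 1 2 3 5 6 9 11 15 18 23; ≤5: 1 1 2 3 5 7 10 13 18 23 30; ≤6: 1 1 2 3 5 7 11 14 20 26 35; ≤7: 1 1 2 3 5 7 11 15 21 28 38; ≤8: 1 1 2 3 5 7 11 15 22 29 40. r_8(10) = 40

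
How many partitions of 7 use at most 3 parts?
By conjugation, equals partitions of 7 into parts ≤ 3. Let r_j(i) = number of partitions of i into parts ≤ j, for i = 0..7. r_1(i) = 1 for all i; r_j(i) = r_{j-1}(i) + r_j(i-j). Rows j = 2..3: ≤2: 1 1 2 2 3 3 4 4; ≤3: 1 1 2 3 4 5 7 8. r_3(7) = 8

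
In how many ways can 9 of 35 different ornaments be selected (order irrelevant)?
C(35,9) = 35!/(9!×26!) = 70607460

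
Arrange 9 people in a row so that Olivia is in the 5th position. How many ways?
Fix one position: (9-1)! = 40320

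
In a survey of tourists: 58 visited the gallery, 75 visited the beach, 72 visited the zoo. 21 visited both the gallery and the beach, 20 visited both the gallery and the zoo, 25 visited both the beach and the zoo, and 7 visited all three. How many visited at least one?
|A∪B∪C| = 58+75+72-21-20-25+7 = 146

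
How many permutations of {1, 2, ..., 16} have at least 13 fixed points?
Exactly j fixed points: C(16,j)·!(16-j); sum over j ≥ 13 (derangement numbers via !m = (m-1)·(!(m-1) + !(m-2)): !0..!3 = 1, 0, 1, 2). Σ_{j=13}^{16} C(16,j)·!(16-j) = C(16,13)·!3 + C(16,14)·!2 + C(16,15)·!1 + C(16,16)·!0 = 560·2 + 120·1 + 16·0 + 1·1 = 1241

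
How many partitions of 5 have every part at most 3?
Let r_j(i) = number of partitions of i into parts ≤ j, for i = 0..5. r_1(i) = 1 for all i; r_j(i) = r_{j-1}(i) + r_j(i-j). Rows j = 2..3: ≤2: 1 1 2 2 3 3; ≤3: 1 1 2 3 4 5. r_3(5) = 5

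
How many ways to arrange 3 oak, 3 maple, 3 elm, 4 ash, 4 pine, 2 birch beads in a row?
19! / (3! × 3! × 3! × 4! × 4! × 2!) = 488864376000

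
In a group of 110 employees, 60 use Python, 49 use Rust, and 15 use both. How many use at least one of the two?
|A∪B| = |A| + |B| - |A∩B| = 60 + 49 - 15 = 94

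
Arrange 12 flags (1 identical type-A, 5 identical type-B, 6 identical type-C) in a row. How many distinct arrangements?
12! / (1! × 5! × 6!) = 5544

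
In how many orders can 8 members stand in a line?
8! = 40320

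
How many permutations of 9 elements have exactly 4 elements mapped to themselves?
Choose the 4 fixed points C(9,4) = 126, derange the rest: !5 = Σ_{j=0}^{5} (-1)^j·5!/j! = 120 - 120 + 60 - 20 + 5 - 1 = 44. Product = 126 × 44 = 5544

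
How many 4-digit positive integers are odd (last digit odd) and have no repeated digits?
Last∈{1,3,5,7,9}. Last=0: 0. Last nonzero: 5×8×P(8,2) = 2240. Total = 2240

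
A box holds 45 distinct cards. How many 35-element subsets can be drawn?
C(45,35) = 45!/(35!×10!) = 3190187286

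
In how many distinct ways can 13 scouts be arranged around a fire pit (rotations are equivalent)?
Circular: fix one position, arrange the rest. (13-1)! = 479001600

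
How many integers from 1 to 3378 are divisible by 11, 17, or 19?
⌊3378/11⌋+⌊3378/17⌋+⌊3378/19⌋ - ⌊3378/187⌋-⌊3378/209⌋-⌊3378/323⌋ + ⌊3378/3553⌋ = 307+198+177 - 18-16-10 + 0 = 638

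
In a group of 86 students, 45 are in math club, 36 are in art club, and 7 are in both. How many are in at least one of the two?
|A∪B| = |A| + |B| - |A∩B| = 45 + 36 - 7 = 74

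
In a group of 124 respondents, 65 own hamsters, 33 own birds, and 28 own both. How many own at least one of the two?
|A∪B| = |A| + |B| - |A∩B| = 65 + 33 - 28 = 70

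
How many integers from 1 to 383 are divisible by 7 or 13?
⌊383/7⌋ + ⌊383/13⌋ - ⌊383/91⌋ = 54 + 29 - 4 = 79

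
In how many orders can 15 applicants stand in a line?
15! = 1307674368000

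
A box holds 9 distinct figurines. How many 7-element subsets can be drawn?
C(9,7) = 9!/(7!×2!) = 36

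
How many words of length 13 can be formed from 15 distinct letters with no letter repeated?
P(15,13) = 15!/(15-13)! = 653837184000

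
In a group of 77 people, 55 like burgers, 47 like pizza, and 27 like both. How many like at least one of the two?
|A∪B| = |A| + |B| - |A∩B| = 55 + 47 - 27 = 75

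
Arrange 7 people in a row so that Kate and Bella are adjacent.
Treat as block: (7-1)! × 2! = 720 × 2 = 1440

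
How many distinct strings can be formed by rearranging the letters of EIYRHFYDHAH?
11! / (1! × 1! × 1! × 1! × 2! × 1! × 3! × 1!) = 3326400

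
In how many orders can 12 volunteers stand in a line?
12! = 479001600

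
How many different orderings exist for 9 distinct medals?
9! = 362880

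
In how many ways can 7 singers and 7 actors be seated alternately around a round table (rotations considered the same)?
Fix one of the singers: (7-1)! ways for the remaining singers, × 7! ways for the actors = 720 × 5040 = 3628800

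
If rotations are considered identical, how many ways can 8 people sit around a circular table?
Circular: fix one position, arrange the rest. (8-1)! = 5040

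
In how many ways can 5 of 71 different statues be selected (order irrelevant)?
C(71,5) = 71!/(5!×66!) = 13019909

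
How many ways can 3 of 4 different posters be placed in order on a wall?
P(4,3) = 4!/(4-3)! = 24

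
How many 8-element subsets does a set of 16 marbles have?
C(16,8) = 16!/(8!×8!) = 12870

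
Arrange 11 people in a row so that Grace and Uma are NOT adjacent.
Total - adjacent = 11! - (11-1)!×2 = 39916800 - 7257600 = 32659200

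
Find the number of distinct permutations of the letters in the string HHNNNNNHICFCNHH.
15! / (6! × 2! × 5! × 1! × 1!) = 7567560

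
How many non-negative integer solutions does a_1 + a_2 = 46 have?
C(46+2-1, 2-1) = C(47, 1) = 47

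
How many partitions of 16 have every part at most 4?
Let r_j(i) = number of partitions of i into parts ≤ j, for i = 0..16. r_1(i) = 1 for all i; r_j(i) = r_{j-1}(i) + r_j(i-j). Rows j = 2..4: ≤2: 1 1 2 2 3 3 4 4 5 5 6 6 7 7 8 8 9; ≤3: 1 1 2 3 4 5 7 8 10 12 14 16 19 21 24 27 30; ≤4: 1 1 2 3 5 6 9 11 15 18 23 27 34 39 47 54 64. r_4(16) = 64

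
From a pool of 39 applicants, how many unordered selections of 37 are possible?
C(39,37) = 39!/(37!×2!) = 741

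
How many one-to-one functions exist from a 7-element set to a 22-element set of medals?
P(22,7) = 22!/(22-7)! = 859541760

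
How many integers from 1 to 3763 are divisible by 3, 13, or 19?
⌊3763/3⌋+⌊3763/13⌋+⌊3763/19⌋ - ⌊3763/39⌋-⌊3763/57⌋-⌊3763/247⌋ + ⌊3763/741⌋ = 1254+289+198 - 96-66-15 + 5 = 1569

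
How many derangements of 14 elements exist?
!14 = Σ_{j=0}^{14} (-1)^j·14!/j! = 87178291200 - 87178291200 + 43589145600 - 14529715200 + 3632428800 - 726485760 + 121080960 - 17297280 + 2162160 - 240240 + 24024 - 2184 + 182 - 14 + 1 = 32071101049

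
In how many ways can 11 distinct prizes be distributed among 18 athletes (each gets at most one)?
P(18,11) = 18!/(18-11)! = 1270312243200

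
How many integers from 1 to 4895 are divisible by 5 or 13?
⌊4895/5⌋ + ⌊4895/13⌋ - ⌊4895/65⌋ = 979 + 376 - 75 = 1280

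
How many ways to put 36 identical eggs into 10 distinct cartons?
C(36+10-1, 10-1) = C(45, 9) = 886163135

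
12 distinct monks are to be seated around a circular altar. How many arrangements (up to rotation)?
Circular: fix one position, arrange the rest. (12-1)! = 39916800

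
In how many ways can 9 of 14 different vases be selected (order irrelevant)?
C(14,9) = 14!/(9!×5!) = 2002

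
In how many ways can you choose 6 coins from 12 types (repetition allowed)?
C(6+12-1, 12-1) = C(17, 11) = 12376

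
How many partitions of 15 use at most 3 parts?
By conjugation, equals partitions of 15 into parts ≤ 3. Let r_j(i) = number of partitions of i into parts ≤ j, for i = 0..15. r_1(i) = 1 for all i; r_j(i) = r_{j-1}(i) + r_j(i-j). Rows j = 2..3: ≤2: 1 1 2 2 3 3 4 4 5 5 6 6 7 7 8 8; ≤3: 1 1 2 3 4 5 7 8 10 12 14 16 19 21 24 27. r_3(15) = 27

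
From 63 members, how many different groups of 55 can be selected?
C(63,55) = 63!/(55!×8!) = 3872894697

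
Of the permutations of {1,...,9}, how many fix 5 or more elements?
Exactly j fixed points: C(9,j)·!(9-j); sum over j ≥ 5 (derangement numbers via !m = (m-1)·(!(m-1) + !(m-2)): !0..!4 = 1, 0, 1, 2, 9). Σ_{j=5}^{9} C(9,j)·!(9-j) = C(9,5)·!4 + C(9,6)·!3 + C(9,7)·!2 + C(9,8)·!1 + C(9,9)·!0 = 126·9 + 84·2 + 36·1 + 9·0 + 1·1 = 1339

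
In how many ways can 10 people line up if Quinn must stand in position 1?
Fix one position: (10-1)! = 362880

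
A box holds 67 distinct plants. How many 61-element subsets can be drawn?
C(67,61) = 67!/(61!×6!) = 99795696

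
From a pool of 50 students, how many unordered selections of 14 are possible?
C(50,14) = 50!/(14!×36!) = 937845656300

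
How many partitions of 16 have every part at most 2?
Let r_j(i) = number of partitions of i into parts ≤ j, for i = 0..16. r_1(i) = 1 for all i; r_j(i) = r_{j-1}(i) + r_j(i-j). Rows j = 2..2: ≤2: 1 1 2 2 3 3 4 4 5 5 6 6 7 7 8 8 9. r_2(16) = 9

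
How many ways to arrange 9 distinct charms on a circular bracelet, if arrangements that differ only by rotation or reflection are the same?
(9-1)!/2 = 40320/2 = 20160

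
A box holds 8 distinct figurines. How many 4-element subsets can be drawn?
C(8,4) = 8!/(4!×4!) = 70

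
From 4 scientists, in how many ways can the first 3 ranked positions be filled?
P(4,3) = 4!/(4-3)! = 24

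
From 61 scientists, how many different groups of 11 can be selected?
C(61,11) = 61!/(11!×50!) = 418094152866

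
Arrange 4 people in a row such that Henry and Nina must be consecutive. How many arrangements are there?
Treat the 2 as one block: (4-2+1)! × 2! = 6 × 2 = 12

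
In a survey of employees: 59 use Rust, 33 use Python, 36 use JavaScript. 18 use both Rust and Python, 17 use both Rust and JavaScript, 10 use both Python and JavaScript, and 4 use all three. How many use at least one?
|A∪B∪C| = 59+33+36-18-17-10+4 = 87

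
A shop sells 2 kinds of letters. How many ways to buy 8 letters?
C(8+2-1, 2-1) = C(9, 1) = 9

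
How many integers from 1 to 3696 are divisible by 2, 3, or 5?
⌊3696/2⌋+⌊3696/3⌋+⌊3696/5⌋ - ⌊3696/6⌋-⌊3696/10⌋-⌊3696/15⌋ + ⌊3696/30⌋ = 1848+1232+739 - 616-369-246 + 123 = 2711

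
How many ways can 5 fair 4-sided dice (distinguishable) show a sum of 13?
Coefficient of x^13 in (x + x² + ... + x^4)^5. By inclusion-exclusion on dice exceeding 4: Σ_j (-1)^j C(5,j)·C(13-1-4j, 4) = C(5,0)·C(12,4) - C(5,1)·C(8,4) + C(5,2)·C(4,4) = 1·495 - 5·70 + 10·1 = 155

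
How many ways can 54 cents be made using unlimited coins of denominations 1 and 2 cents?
Coefficient of x^54 in 1/(1-x^1) · 1/(1-x^2). Use j coins of 2 for j = 0..⌊54/2⌋ = 27, the rest in 1s: 27 + 1 = 28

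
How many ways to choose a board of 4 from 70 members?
C(70,4) = 70!/(4!×66!) = 916895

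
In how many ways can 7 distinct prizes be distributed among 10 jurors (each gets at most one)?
P(10,7) = 10!/(10-7)! = 604800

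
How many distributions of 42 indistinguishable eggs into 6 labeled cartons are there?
C(42+6-1, 6-1) = C(47, 5) = 1533939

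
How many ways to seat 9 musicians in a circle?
Circular: fix one position, arrange the rest. (9-1)! = 40320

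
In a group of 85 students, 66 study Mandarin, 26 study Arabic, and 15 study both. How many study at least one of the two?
|A∪B| = |A| + |B| - |A∩B| = 66 + 26 - 15 = 77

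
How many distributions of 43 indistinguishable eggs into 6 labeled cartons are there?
C(43+6-1, 6-1) = C(48, 5) = 1712304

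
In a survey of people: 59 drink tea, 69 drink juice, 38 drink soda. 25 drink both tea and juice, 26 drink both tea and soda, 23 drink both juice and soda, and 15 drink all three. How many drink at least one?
|A∪B∪C| = 59+69+38-25-26-23+15 = 107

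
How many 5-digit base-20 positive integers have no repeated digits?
First digit: 19 choices (nonzero). Then descending: 19 × 19 × 18 × 17 × 16 = 1767456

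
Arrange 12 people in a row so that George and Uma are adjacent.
Treat as block: (12-1)! × 2! = 39916800 × 2 = 79833600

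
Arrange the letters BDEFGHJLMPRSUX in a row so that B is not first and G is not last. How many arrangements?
By inclusion-exclusion: 14! - 2×(14-1)! + (14-2)! = 87178291200 - 12454041600 + 479001600 = 75203251200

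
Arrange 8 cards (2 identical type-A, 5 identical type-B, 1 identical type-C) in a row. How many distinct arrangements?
8! / (2! × 5! × 1!) = 168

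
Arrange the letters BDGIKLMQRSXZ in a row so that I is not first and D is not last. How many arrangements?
By inclusion-exclusion: 12! - 2×(12-1)! + (12-2)! = 479001600 - 79833600 + 3628800 = 402796800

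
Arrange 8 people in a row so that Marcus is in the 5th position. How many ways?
Fix one position: (8-1)! = 5040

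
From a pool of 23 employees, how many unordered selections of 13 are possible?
C(23,13) = 23!/(13!×10!) = 1144066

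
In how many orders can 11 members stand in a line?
11! = 39916800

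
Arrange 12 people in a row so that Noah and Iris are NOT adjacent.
Total - adjacent = 12! - (12-1)!×2 = 479001600 - 79833600 = 399168000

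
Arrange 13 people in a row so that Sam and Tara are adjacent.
Treat as block: (13-1)! × 2! = 479001600 × 2 = 958003200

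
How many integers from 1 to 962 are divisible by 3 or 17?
⌊962/3⌋ + ⌊962/17⌋ - ⌊962/51⌋ = 320 + 56 - 18 = 358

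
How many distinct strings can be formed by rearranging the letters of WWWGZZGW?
8! / (2! × 4! × 2!) = 420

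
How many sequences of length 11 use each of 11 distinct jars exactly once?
11! = 39916800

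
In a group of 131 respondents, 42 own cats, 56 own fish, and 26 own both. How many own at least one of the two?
|A∪B| = |A| + |B| - |A∩B| = 42 + 56 - 26 = 72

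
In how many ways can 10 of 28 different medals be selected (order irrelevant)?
C(28,10) = 28!/(10!×18!) = 13123110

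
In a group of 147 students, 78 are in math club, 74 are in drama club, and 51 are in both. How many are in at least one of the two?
|A∪B| = |A| + |B| - |A∩B| = 78 + 74 - 51 = 101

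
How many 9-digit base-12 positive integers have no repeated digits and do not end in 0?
Last digit: 11 nonzero choices. First digit: 10 (nonzero, ≠last). Middle 7: P(10,7) = 604800. Total = 66528000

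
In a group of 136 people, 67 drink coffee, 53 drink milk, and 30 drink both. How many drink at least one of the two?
|A∪B| = |A| + |B| - |A∩B| = 67 + 53 - 30 = 90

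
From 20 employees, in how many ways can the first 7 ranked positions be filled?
P(20,7) = 20!/(20-7)! = 390700800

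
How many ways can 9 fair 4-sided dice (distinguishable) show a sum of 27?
Coefficient of x^27 in (x + x² + ... + x^4)^9. By inclusion-exclusion on dice exceeding 4: Σ_j (-1)^j C(9,j)·C(27-1-4j, 8) = C(9,0)·C(26,8) - C(9,1)·C(22,8) + C(9,2)·C(18,8) - C(9,3)·C(14,8) + C(9,4)·C(10,8) = 1·1562275 - 9·319770 + 36·43758 - 84·3003 + 126·45 = 13051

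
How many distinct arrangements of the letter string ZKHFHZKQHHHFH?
13! / (2! × 6! × 2! × 1! × 2!) = 1081080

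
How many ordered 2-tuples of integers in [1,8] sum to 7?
Coefficient of x^7 in (x + x² + ... + x^8)^2. By inclusion-exclusion on dice exceeding 8: Σ_j (-1)^j C(2,j)·C(7-1-8j, 1) = C(2,0)·C(6,1) = 1·6 = 6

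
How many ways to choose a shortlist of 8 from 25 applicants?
C(25,8) = 25!/(8!×17!) = 1081575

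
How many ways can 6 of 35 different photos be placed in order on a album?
P(35,6) = 35!/(35-6)! = 1168675200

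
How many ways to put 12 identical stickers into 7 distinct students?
C(12+7-1, 7-1) = C(18, 6) = 18564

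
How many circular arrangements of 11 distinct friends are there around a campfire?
Circular: fix one position, arrange the rest. (11-1)! = 3628800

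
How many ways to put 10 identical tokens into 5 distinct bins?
C(10+5-1, 5-1) = C(14, 4) = 1001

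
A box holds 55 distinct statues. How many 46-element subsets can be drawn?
C(55,46) = 55!/(46!×9!) = 6358402050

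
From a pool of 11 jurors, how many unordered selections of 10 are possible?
C(11,10) = 11!/(10!×1!) = 11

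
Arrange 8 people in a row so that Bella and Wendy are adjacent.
Treat as block: (8-1)! × 2! = 5040 × 2 = 10080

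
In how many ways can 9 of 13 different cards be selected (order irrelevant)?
C(13,9) = 13!/(9!×4!) = 715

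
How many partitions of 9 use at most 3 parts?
By conjugation, equals partitions of 9 into parts ≤ 3. Let r_j(i) = number of partitions of i into parts ≤ j, for i = 0..9. r_1(i) = 1 for all i; r_j(i) = r_{j-1}(i) + r_j(i-j). Rows j = 2..3: ≤2: 1 1 2 2 3 3 4 4 5 5; ≤3: 1 1 2 3 4 5 7 8 10 12. r_3(9) = 12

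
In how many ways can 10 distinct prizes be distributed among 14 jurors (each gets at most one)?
P(14,10) = 14!/(14-10)! = 3632428800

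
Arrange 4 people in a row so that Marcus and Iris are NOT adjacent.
Total - adjacent = 4! - (4-1)!×2 = 24 - 12 = 12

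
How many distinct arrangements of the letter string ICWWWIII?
8! / (1! × 4! × 3!) = 280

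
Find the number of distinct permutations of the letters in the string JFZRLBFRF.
9! / (2! × 1! × 1! × 1! × 1! × 3!) = 30240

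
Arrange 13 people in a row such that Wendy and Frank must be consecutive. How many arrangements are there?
Treat the 2 as one block: (13-2+1)! × 2! = 479001600 × 2 = 958003200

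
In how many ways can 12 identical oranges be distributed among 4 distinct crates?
C(12+4-1, 4-1) = C(15, 3) = 455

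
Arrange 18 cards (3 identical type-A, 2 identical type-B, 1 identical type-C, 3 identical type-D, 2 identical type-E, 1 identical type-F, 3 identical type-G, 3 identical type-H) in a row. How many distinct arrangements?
18! / (3! × 2! × 1! × 3! × 2! × 1! × 3! × 3!) = 1235025792000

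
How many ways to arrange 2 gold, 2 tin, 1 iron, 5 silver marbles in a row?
10! / (2! × 2! × 1! × 5!) = 7560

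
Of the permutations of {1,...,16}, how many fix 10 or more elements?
Exactly j fixed points: C(16,j)·!(16-j); sum over j ≥ 10 (derangement numbers via !m = (m-1)·(!(m-1) + !(m-2)): !0..!6 = 1, 0, 1, 2, 9, 44, 265). Σ_{j=10}^{16} C(16,j)·!(16-j) = C(16,10)·!6 + C(16,11)·!5 + C(16,12)·!4 + C(16,13)·!3 + C(16,14)·!2 + C(16,15)·!1 + C(16,16)·!0 = 8008·265 + 4368·44 + 1820·9 + 560·2 + 120·1 + 16·0 + 1·1 = 2331933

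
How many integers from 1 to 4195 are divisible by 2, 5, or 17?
⌊4195/2⌋+⌊4195/5⌋+⌊4195/17⌋ - ⌊4195/10⌋-⌊4195/34⌋-⌊4195/85⌋ + ⌊4195/170⌋ = 2097+839+246 - 419-123-49 + 24 = 2615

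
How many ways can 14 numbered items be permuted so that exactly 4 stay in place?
Choose the 4 fixed points C(14,4) = 1001, derange the rest: !10 = Σ_{j=0}^{10} (-1)^j·10!/j! = 3628800 - 3628800 + 1814400 - 604800 + 151200 - 30240 + 5040 - 720 + 90 - 10 + 1 = 1334961. Product = 1001 × 1334961 = 1336295961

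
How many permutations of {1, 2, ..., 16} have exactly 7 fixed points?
Choose the 7 fixed points C(16,7) = 11440, derange the rest: !9 = Σ_{j=0}^{9} (-1)^j·9!/j! = 362880 - 362880 + 181440 - 60480 + 15120 - 3024 + 504 - 72 + 9 - 1 = 133496. Product = 11440 × 133496 = 1527194240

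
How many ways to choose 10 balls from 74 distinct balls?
C(74,10) = 74!/(10!×64!) = 718406958841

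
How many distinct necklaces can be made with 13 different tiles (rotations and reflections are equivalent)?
(13-1)!/2 = 479001600/2 = 239500800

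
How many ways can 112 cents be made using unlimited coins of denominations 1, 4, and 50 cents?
Coefficient of x^112 in 1/(1-x^1) · 1/(1-x^4) · 1/(1-x^50). Case on j = number of 50-cent coins (j = 0..2); remainder r = 112 - 50j is made from {1,4} in ⌊r/4⌋+1 ways. r = 112, 62, 12 → 29 + 16 + 4 = 49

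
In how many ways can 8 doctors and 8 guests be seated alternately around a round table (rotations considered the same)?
Fix one of the doctors: (8-1)! ways for the remaining doctors, × 8! ways for the guests = 5040 × 40320 = 203212800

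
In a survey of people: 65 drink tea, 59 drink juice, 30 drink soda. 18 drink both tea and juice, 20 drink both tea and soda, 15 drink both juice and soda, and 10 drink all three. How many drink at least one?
|A∪B∪C| = 65+59+30-18-20-15+10 = 111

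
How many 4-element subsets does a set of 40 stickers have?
C(40,4) = 40!/(4!×36!) = 91390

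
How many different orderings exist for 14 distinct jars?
14! = 87178291200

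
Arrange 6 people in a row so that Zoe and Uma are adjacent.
Treat as block: (6-1)! × 2! = 120 × 2 = 240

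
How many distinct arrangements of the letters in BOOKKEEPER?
10! / (1! × 2! × 2! × 3! × 1! × 1!) = 151200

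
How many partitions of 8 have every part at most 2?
Let r_j(i) = number of partitions of i into parts ≤ j, for i = 0..8. r_1(i) = 1 for all i; r_j(i) = r_{j-1}(i) + r_j(i-j). Rows j = 2..2: ≤2: 1 1 2 2 3 3 4 4 5. r_2(8) = 5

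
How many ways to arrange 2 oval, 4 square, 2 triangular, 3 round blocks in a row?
11! / (2! × 4! × 2! × 3!) = 69300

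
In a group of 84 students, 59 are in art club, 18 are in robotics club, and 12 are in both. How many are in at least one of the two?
|A∪B| = |A| + |B| - |A∩B| = 59 + 18 - 12 = 65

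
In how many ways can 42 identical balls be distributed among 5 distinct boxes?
C(42+5-1, 5-1) = C(46, 4) = 163185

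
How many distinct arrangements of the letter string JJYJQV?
6! / (1! × 1! × 3! × 1!) = 120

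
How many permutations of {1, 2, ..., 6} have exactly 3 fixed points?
Choose the 3 fixed points C(6,3) = 20, derange the rest: !3 = Σ_{j=0}^{3} (-1)^j·3!/j! = 6 - 6 + 3 - 1 = 2. Product = 20 × 2 = 40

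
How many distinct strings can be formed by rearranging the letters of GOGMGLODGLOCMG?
14! / (2! × 1! × 3! × 1! × 2! × 5!) = 30270240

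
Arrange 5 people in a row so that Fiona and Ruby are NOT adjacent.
Total - adjacent = 5! - (5-1)!×2 = 120 - 48 = 72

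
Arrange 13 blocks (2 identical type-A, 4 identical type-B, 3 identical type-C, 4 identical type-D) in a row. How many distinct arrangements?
13! / (2! × 4! × 3! × 4!) = 900900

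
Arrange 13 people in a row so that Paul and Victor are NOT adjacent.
Total - adjacent = 13! - (13-1)!×2 = 6227020800 - 958003200 = 5269017600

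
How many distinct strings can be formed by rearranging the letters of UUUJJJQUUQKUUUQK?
16! / (3! × 3! × 8! × 2!) = 7207200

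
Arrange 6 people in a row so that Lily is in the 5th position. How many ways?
Fix one position: (6-1)! = 120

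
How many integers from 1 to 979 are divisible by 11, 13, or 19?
⌊979/11⌋+⌊979/13⌋+⌊979/19⌋ - ⌊979/143⌋-⌊979/209⌋-⌊979/247⌋ + ⌊979/2717⌋ = 89+75+51 - 6-4-3 + 0 = 202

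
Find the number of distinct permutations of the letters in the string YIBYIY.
6! / (2! × 3! × 1!) = 60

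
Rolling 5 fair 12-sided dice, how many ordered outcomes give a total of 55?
Coefficient of x^55 in (x + x² + ... + x^12)^5. By inclusion-exclusion on dice exceeding 12: Σ_j (-1)^j C(5,j)·C(55-1-12j, 4) = C(5,0)·C(54,4) - C(5,1)·C(42,4) + C(5,2)·C(30,4) - C(5,3)·C(18,4) + C(5,4)·C(6,4) = 1·316251 - 5·111930 + 10·27405 - 10·3060 + 5·15 = 126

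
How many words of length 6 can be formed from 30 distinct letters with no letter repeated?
P(30,6) = 30!/(30-6)! = 427518000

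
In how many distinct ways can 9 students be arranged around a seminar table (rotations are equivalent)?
Circular: fix one position, arrange the rest. (9-1)! = 40320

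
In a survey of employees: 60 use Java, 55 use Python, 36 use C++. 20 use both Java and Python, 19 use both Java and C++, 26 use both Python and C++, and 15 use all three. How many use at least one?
|A∪B∪C| = 60+55+36-20-19-26+15 = 101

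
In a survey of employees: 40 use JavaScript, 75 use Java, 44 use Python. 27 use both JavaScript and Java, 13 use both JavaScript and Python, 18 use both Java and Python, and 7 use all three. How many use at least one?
|A∪B∪C| = 40+75+44-27-13-18+7 = 108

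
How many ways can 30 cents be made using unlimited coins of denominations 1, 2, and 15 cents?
Coefficient of x^30 in 1/(1-x^1) · 1/(1-x^2) · 1/(1-x^15). Case on j = number of 15-cent coins (j = 0..2); remainder r = 30 - 15j is made from {1,2} in ⌊r/2⌋+1 ways. r = 30, 15, 0 → 16 + 8 + 1 = 25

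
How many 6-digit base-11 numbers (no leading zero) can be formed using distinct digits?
First digit: 10 choices (nonzero). Then descending: 10 × 10 × 9 × 8 × 7 × 6 = 302400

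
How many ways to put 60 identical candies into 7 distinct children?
C(60+7-1, 7-1) = C(66, 6) = 90858768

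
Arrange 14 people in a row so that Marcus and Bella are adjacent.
Treat as block: (14-1)! × 2! = 6227020800 × 2 = 12454041600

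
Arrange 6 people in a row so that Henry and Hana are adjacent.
Treat as block: (6-1)! × 2! = 120 × 2 = 240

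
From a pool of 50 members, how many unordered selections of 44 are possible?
C(50,44) = 50!/(44!×6!) = 15890700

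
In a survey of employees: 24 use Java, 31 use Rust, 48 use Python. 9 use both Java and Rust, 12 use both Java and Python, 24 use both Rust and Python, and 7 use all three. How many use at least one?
|A∪B∪C| = 24+31+48-9-12-24+7 = 65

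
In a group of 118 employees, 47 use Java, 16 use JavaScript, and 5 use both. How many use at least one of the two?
|A∪B| = |A| + |B| - |A∩B| = 47 + 16 - 5 = 58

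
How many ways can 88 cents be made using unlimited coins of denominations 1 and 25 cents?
Coefficient of x^88 in 1/(1-x^1) · 1/(1-x^25). Use j coins of 25 for j = 0..⌊88/25⌋ = 3, the rest in 1s: 3 + 1 = 4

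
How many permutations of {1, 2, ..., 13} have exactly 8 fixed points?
Choose the 8 fixed points C(13,8) = 1287, derange the rest: !5 = Σ_{j=0}^{5} (-1)^j·5!/j! = 120 - 120 + 60 - 20 + 5 - 1 = 44. Product = 1287 × 44 = 56628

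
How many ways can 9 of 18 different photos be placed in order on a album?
P(18,9) = 18!/(18-9)! = 17643225600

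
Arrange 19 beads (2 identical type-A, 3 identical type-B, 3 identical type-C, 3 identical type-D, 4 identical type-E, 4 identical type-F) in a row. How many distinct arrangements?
19! / (2! × 3! × 3! × 3! × 4! × 4!) = 488864376000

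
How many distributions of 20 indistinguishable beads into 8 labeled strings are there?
C(20+8-1, 8-1) = C(27, 7) = 888030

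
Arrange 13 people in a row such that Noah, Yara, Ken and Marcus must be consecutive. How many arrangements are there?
Treat the 4 as one block: (13-4+1)! × 4! = 3628800 × 24 = 87091200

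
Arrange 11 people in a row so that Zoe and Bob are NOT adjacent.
Total - adjacent = 11! - (11-1)!×2 = 39916800 - 7257600 = 32659200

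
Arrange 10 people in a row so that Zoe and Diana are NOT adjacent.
Total - adjacent = 10! - (10-1)!×2 = 3628800 - 725760 = 2903040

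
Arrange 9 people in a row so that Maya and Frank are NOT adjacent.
Total - adjacent = 9! - (9-1)!×2 = 362880 - 80640 = 282240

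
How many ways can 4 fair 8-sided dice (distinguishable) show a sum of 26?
Coefficient of x^26 in (x + x² + ... + x^8)^4. By inclusion-exclusion on dice exceeding 8: Σ_j (-1)^j C(4,j)·C(26-1-8j, 3) = C(4,0)·C(25,3) - C(4,1)·C(17,3) + C(4,2)·C(9,3) = 1·2300 - 4·680 + 6·84 = 84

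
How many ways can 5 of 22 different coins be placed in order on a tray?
P(22,5) = 22!/(22-5)! = 3160080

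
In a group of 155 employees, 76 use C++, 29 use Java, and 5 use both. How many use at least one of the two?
|A∪B| = |A| + |B| - |A∩B| = 76 + 29 - 5 = 100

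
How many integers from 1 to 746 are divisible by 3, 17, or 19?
⌊746/3⌋+⌊746/17⌋+⌊746/19⌋ - ⌊746/51⌋-⌊746/57⌋-⌊746/323⌋ + ⌊746/969⌋ = 248+43+39 - 14-13-2 + 0 = 301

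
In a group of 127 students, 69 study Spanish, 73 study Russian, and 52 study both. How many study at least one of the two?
|A∪B| = |A| + |B| - |A∩B| = 69 + 73 - 52 = 90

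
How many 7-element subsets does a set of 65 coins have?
C(65,7) = 65!/(7!×58!) = 696190560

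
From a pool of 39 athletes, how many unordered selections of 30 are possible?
C(39,30) = 39!/(30!×9!) = 211915132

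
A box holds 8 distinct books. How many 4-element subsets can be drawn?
C(8,4) = 8!/(4!×4!) = 70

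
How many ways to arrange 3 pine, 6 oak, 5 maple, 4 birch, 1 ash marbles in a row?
19! / (3! × 6! × 5! × 4! × 1!) = 9777287520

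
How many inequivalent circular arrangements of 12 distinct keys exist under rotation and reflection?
(12-1)!/2 = 39916800/2 = 19958400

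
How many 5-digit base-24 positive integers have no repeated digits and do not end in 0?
Last digit: 23 nonzero choices. First digit: 22 (nonzero, ≠last). Middle 3: P(22,3) = 9240. Total = 4675440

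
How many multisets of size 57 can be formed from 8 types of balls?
C(57+8-1, 8-1) = C(64, 7) = 621216192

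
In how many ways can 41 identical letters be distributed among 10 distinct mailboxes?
C(41+10-1, 10-1) = C(50, 9) = 2505433700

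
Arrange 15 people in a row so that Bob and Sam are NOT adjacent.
Total - adjacent = 15! - (15-1)!×2 = 1307674368000 - 174356582400 = 1133317785600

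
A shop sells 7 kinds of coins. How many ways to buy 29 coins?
C(29+7-1, 7-1) = C(35, 6) = 1623160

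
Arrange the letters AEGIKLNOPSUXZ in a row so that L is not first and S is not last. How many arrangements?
By inclusion-exclusion: 13! - 2×(13-1)! + (13-2)! = 6227020800 - 958003200 + 39916800 = 5308934400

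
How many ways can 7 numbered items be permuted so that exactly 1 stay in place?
Choose the 1 fixed point C(7,1) = 7, derange the rest: !6 = Σ_{j=0}^{6} (-1)^j·6!/j! = 720 - 720 + 360 - 120 + 30 - 6 + 1 = 265. Product = 7 × 265 = 1855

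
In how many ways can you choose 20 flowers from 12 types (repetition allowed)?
C(20+12-1, 12-1) = C(31, 11) = 84672315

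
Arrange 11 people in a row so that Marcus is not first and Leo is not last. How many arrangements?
By inclusion-exclusion: 11! - 2×(11-1)! + (11-2)! = 39916800 - 7257600 + 362880 = 33022080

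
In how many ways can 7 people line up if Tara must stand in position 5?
Fix one position: (7-1)! = 720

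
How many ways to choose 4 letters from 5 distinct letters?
C(5,4) = 5!/(4!×1!) = 5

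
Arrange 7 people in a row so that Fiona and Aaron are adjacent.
Treat as block: (7-1)! × 2! = 720 × 2 = 1440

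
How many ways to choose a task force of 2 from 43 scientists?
C(43,2) = 43!/(2!×41!) = 903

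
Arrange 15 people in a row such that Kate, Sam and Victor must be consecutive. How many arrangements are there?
Treat the 3 as one block: (15-3+1)! × 3! = 6227020800 × 6 = 37362124800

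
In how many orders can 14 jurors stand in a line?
14! = 87178291200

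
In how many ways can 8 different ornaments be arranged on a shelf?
8! = 40320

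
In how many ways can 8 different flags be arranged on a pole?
8! = 40320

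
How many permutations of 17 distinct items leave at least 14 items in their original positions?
Exactly j fixed points: C(17,j)·!(17-j); sum over j ≥ 14 (derangement numbers via !m = (m-1)·(!(m-1) + !(m-2)): !0..!3 = 1, 0, 1, 2). Σ_{j=14}^{17} C(17,j)·!(17-j) = C(17,14)·!3 + C(17,15)·!2 + C(17,16)·!1 + C(17,17)·!0 = 680·2 + 136·1 + 17·0 + 1·1 = 1497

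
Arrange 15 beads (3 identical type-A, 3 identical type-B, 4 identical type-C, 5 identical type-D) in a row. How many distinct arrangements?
15! / (3! × 3! × 4! × 5!) = 12612600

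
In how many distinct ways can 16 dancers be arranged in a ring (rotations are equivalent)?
Circular: fix one position, arrange the rest. (16-1)! = 1307674368000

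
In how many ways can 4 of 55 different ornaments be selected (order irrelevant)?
C(55,4) = 55!/(4!×51!) = 341055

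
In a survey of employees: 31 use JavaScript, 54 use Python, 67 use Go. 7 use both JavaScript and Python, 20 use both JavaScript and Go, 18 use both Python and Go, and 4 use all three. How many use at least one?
|A∪B∪C| = 31+54+67-7-20-18+4 = 111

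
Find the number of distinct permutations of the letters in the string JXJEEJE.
7! / (3! × 1! × 3!) = 140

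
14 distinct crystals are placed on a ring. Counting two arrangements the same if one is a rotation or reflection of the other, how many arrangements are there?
(14-1)!/2 = 6227020800/2 = 3113510400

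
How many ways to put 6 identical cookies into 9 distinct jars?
C(6+9-1, 9-1) = C(14, 8) = 3003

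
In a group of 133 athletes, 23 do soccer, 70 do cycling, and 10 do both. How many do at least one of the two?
|A∪B| = |A| + |B| - |A∩B| = 23 + 70 - 10 = 83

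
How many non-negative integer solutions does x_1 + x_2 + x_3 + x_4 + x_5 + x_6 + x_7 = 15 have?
C(15+7-1, 7-1) = C(21, 6) = 54264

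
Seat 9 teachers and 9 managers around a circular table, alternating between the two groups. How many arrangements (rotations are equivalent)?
Fix one of the teachers: (9-1)! ways for the remaining teachers, × 9! ways for the managers = 40320 × 362880 = 14631321600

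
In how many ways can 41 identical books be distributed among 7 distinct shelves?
C(41+7-1, 7-1) = C(47, 6) = 10737573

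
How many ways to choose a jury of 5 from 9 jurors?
C(9,5) = 9!/(5!×4!) = 126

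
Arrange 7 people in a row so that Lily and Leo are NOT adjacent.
Total - adjacent = 7! - (7-1)!×2 = 5040 - 1440 = 3600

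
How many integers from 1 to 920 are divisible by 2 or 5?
⌊920/2⌋ + ⌊920/5⌋ - ⌊920/10⌋ = 460 + 184 - 92 = 552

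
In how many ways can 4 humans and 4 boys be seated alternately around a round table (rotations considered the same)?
Fix one of the humans: (4-1)! ways for the remaining humans, × 4! ways for the boys = 6 × 24 = 144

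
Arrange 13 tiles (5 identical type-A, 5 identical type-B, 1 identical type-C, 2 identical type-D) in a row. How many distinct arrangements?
13! / (5! × 5! × 1! × 2!) = 216216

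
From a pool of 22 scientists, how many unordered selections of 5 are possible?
C(22,5) = 22!/(5!×17!) = 26334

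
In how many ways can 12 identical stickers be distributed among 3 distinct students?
C(12+3-1, 3-1) = C(14, 2) = 91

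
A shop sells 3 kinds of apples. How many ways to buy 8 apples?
C(8+3-1, 3-1) = C(10, 2) = 45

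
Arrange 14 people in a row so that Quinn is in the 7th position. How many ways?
Fix one position: (14-1)! = 6227020800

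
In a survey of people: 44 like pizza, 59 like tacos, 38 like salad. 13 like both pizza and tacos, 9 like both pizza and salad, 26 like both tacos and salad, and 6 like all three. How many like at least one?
|A∪B∪C| = 44+59+38-13-9-26+6 = 99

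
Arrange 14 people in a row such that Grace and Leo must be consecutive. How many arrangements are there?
Treat the 2 as one block: (14-2+1)! × 2! = 6227020800 × 2 = 12454041600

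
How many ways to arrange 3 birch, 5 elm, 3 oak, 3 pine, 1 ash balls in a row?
15! / (3! × 5! × 3! × 3! × 1!) = 50450400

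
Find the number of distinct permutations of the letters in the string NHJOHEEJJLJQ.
12! / (4! × 2! × 1! × 1! × 2! × 1! × 1!) = 4989600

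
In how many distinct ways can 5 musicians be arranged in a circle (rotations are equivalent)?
Circular: fix one position, arrange the rest. (5-1)! = 24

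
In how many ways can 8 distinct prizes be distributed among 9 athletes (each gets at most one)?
P(9,8) = 9!/(9-8)! = 362880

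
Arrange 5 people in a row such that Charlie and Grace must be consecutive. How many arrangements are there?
Treat the 2 as one block: (5-2+1)! × 2! = 24 × 2 = 48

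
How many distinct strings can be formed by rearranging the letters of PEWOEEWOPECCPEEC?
16! / (3! × 2! × 3! × 2! × 6!) = 201801600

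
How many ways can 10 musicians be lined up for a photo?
10! = 3628800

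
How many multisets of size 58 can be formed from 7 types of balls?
C(58+7-1, 7-1) = C(64, 6) = 74974368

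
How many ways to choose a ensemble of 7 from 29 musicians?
C(29,7) = 29!/(7!×22!) = 1560780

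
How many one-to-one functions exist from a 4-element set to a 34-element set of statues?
P(34,4) = 34!/(34-4)! = 1113024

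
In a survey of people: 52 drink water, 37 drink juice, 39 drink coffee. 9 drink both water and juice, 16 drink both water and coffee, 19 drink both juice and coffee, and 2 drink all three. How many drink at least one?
|A∪B∪C| = 52+37+39-9-16-19+2 = 86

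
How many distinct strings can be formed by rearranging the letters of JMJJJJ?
6! / (5! × 1!) = 6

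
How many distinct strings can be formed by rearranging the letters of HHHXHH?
6! / (5! × 1!) = 6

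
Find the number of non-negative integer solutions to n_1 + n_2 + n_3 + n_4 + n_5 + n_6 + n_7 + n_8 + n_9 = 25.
C(25+9-1, 9-1) = C(33, 8) = 13884156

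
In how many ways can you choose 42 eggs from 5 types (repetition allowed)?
C(42+5-1, 5-1) = C(46, 4) = 163185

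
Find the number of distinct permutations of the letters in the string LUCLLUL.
7! / (4! × 2! × 1!) = 105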